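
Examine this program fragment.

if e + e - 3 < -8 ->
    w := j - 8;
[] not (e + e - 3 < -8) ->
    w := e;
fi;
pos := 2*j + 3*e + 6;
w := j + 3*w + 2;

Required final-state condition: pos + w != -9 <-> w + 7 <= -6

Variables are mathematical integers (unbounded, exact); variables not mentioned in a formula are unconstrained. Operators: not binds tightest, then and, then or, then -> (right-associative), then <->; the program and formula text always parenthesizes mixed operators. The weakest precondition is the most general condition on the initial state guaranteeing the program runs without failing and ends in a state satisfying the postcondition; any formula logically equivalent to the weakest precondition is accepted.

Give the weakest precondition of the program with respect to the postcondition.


Working backward. After the program, the postcondition pos + w != -9 <-> w + 7 <= -6 must hold; in canonical form it is pos + w != -9 <-> w <= -13.
Before w := j + 3*w + 2: j + pos + 3*w != -11 <-> j + 3*w <= -15
Before pos := 2*j + 3*e + 6: 3*e + 3*j + 3*w != -17 <-> j + 3*w <= -15
Then branch requires 3*e + 6*j != 7 <-> 4*j <= 9; else branch requires 6*e + 3*j != -17 <-> 3*e + j <= -15.
Before the if: (2*e < -5 -> (3*e + 6*j != 7 <-> 4*j <= 9)) and ((not (2*e < -5)) -> (6*e + 3*j != -17 <-> 3*e + j <= -15))
Answer: WP = (2*e < -5 -> (3*e + 6*j != 7 <-> 4*j <= 9)) and ((not (2*e < -5)) -> (6*e + 3*j != -17 <-> 3*e + j <= -15))


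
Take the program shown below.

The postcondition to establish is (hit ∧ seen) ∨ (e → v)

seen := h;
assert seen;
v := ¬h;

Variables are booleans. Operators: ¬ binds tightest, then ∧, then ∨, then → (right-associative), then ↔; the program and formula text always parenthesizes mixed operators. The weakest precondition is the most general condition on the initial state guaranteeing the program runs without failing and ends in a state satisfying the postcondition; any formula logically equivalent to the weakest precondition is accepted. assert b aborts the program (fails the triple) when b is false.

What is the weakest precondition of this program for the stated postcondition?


Working backward. After the program, (hit ∧ seen) ∨ (e → v) must hold.
Before v := ¬h: (hit ∧ seen) ∨ (e → (¬h))
Before assert seen: seen ∧ ((hit ∧ seen) ∨ (e → (¬h)))
Before seen := h: h ∧ ((hit ∧ h) ∨ (e → (¬h)))
Answer: WP = h ∧ ((hit ∧ h) ∨ (e → (¬h)))


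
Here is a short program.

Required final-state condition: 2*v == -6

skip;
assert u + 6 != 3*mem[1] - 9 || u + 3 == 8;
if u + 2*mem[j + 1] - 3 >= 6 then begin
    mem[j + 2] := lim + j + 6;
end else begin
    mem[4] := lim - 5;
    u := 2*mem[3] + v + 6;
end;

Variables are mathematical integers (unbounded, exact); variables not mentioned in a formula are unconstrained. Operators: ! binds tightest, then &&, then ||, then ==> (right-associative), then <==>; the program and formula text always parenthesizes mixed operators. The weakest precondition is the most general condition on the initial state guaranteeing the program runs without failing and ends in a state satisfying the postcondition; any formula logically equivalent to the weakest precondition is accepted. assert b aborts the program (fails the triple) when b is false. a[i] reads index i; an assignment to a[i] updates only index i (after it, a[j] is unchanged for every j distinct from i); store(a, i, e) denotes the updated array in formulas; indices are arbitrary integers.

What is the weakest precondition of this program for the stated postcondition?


Working backward. After the program, 2*v == -6 must hold.
Then branch requires 2*v == -6; else branch requires 2*v == -6.
Before the if: (2*mem[j + 1] + u >= 9 ==> 2*v == -6) && ((!(2*mem[j + 1] + u >= 9)) ==> 2*v == -6)
Before assert u + 6 != 3*mem[1] - 9 || u + 3 == 8: (u != 3*mem[1] - 15 || u == 5) && (2*mem[j + 1] + u >= 9 ==> 2*v == -6) && ((!(2*mem[j + 1] + u >= 9)) ==> 2*v == -6)
Before skip: (u != 3*mem[1] - 15 || u == 5) && (2*mem[j + 1] + u >= 9 ==> 2*v == -6) && ((!(2*mem[j + 1] + u >= 9)) ==> 2*v == -6)
Answer: WP = (u != 3*mem[1] - 15 || u == 5) && (2*mem[j + 1] + u >= 9 ==> 2*v == -6) && ((!(2*mem[j + 1] + u >= 9)) ==> 2*v == -6)


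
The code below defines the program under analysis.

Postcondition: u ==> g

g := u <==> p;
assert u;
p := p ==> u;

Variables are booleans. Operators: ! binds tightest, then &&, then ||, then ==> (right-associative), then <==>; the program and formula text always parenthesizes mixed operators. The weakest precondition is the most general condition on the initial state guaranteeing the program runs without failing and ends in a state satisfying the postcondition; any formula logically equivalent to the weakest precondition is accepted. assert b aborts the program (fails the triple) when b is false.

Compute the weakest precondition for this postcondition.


Working backward. After the program, u ==> g must hold.
Before p := p ==> u: u ==> g
Before assert u: u && (u ==> g)
Before g := u <==> p: u && (u ==> (u <==> p))
Answer: WP = u && (u ==> (u <==> p))


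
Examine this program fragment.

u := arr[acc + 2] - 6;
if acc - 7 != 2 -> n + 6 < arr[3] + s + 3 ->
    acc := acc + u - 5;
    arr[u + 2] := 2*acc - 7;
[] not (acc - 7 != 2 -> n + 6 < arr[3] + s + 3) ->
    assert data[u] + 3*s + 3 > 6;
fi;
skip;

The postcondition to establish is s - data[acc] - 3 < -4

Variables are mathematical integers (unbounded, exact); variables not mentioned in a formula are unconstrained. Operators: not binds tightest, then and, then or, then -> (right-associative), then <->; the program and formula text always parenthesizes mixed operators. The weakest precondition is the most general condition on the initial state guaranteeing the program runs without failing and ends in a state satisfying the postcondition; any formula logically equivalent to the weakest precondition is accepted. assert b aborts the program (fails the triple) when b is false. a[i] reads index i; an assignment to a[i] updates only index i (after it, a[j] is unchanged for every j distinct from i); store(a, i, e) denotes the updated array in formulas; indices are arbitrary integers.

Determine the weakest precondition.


Working backward. After the program, the postcondition s - data[acc] - 3 < -4 must hold; in canonical form it is s < data[acc] - 1.
Before skip: s < data[acc] - 1
Then branch requires s < data[acc + u - 5] - 1; else branch requires data[u] + 3*s > 3 and s < data[acc] - 1.
Before the if: ((acc != 9 -> n < arr[3] + s - 3) -> s < data[acc + u - 5] - 1) and ((not (acc != 9 -> n < arr[3] + s - 3)) -> (data[u] + 3*s > 3 and s < data[acc] - 1))
Before u := arr[acc + 2] - 6: ((acc != 9 -> n < arr[3] + s - 3) -> s < data[arr[acc + 2] + acc - 11] - 1) and ((not (acc != 9 -> n < arr[3] + s - 3)) -> (data[arr[acc + 2] - 6] + 3*s > 3 and s < data[acc] - 1))
Answer: WP = ((acc != 9 -> n < arr[3] + s - 3) -> s < data[arr[acc + 2] + acc - 11] - 1) and ((not (acc != 9 -> n < arr[3] + s - 3)) -> (data[arr[acc + 2] - 6] + 3*s > 3 and s < data[acc] - 1))


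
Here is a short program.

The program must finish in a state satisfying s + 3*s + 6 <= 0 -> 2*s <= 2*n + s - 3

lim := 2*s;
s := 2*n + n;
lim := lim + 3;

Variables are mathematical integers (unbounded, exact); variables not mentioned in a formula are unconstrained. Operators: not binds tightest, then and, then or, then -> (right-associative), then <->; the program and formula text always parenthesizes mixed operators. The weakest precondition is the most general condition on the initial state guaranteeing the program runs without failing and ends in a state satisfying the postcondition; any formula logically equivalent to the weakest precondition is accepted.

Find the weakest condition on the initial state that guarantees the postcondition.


Working backward. After the program, the postcondition s + 3*s + 6 <= 0 -> 2*s <= 2*n + s - 3 must hold; in canonical form it is 4*s <= -6 -> s <= 2*n - 3.
Before lim := lim + 3: 4*s <= -6 -> s <= 2*n - 3
Before s := 2*n + n: 12*n <= -6 -> n <= -3
Before lim := 2*s: 12*n <= -6 -> n <= -3
Answer: WP = 12*n <= -6 -> n <= -3


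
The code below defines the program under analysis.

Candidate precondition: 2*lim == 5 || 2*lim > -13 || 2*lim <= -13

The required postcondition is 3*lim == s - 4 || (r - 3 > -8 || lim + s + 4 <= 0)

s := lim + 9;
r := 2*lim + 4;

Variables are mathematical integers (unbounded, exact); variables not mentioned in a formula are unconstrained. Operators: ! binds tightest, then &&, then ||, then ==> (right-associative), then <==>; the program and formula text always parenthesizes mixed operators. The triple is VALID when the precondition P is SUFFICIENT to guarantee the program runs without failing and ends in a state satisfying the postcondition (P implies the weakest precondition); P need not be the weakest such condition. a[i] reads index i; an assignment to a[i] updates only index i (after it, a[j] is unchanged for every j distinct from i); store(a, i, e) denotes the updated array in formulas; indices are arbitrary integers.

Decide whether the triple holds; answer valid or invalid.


Working backward. After the program, the postcondition 3*lim == s - 4 || (r - 3 > -8 || lim + s + 4 <= 0) must hold; in canonical form it is 3*lim == s - 4 || r > -5 || lim + s <= -4.
Before r := 2*lim + 4: 3*lim == s - 4 || 2*lim > -9 || lim + s <= -4
Before s := lim + 9: 2*lim == 5 || 2*lim > -9 || 2*lim <= -13
The weakest precondition is 2*lim == 5 || 2*lim > -9 || 2*lim <= -13.
Check whether 2*lim == 5 || 2*lim > -13 || 2*lim <= -13 implies it.
Countermodel: at the initial state lim = -6, the precondition holds but the weakest precondition fails.
Answer: invalid


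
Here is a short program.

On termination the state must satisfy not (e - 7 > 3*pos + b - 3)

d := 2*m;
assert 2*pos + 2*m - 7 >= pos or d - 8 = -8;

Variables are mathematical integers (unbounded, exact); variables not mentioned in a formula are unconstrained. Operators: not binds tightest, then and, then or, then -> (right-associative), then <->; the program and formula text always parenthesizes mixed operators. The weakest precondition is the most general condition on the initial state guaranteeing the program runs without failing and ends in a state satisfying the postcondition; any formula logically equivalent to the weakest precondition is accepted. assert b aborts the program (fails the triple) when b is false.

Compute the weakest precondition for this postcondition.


Working backward. After the program, the postcondition not (e - 7 > 3*pos + b - 3) must hold; in canonical form it is not (e > b + 3*pos + 4).
Before assert 2*pos + 2*m - 7 >= pos or d - 8 = -8: (2*m + pos >= 7 or d = 0) and (not (e > b + 3*pos + 4))
Before d := 2*m: (2*m + pos >= 7 or 2*m = 0) and (not (e > b + 3*pos + 4))
Answer: WP = (2*m + pos >= 7 or 2*m = 0) and (not (e > b + 3*pos + 4))


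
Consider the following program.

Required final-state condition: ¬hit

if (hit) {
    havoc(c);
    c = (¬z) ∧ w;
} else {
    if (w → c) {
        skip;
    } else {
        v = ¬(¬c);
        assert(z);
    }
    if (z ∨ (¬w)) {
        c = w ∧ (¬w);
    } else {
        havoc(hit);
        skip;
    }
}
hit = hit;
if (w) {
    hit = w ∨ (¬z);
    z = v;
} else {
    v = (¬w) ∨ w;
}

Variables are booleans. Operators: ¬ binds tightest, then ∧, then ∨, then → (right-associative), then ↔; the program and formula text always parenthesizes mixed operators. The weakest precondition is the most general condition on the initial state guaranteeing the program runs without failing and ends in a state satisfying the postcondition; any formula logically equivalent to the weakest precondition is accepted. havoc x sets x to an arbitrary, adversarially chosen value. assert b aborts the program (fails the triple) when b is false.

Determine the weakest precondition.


Working backward. After the program, ¬hit must hold.
Then branch requires ¬(w ∨ (¬z)); else branch requires ¬hit.
Before the if: (w → (¬(w ∨ (¬z)))) ∧ ((¬w) → (¬hit))
Before hit := hit: (w → (¬(w ∨ (¬z)))) ∧ ((¬w) → (¬hit))
Then branch requires (w → (¬(w ∨ (¬z)))) ∧ ((¬w) → (¬hit)); else branch requires ((w → c) → (((z ∨ (¬w)) → ((w → (¬(w ∨ (¬z)))) ∧ ((¬w) → (¬hit)))) ∧ ((¬(z ∨ (¬w))) → ((w → (¬(w ∨ (¬z)))) ∧ w)))) ∧ ((¬(w → c)) → (z ∧ ((z ∨ (¬w)) → ((w → (¬(w ∨ (¬z)))) ∧ ((¬w) → (¬hit)))) ∧ ((¬(z ∨ (¬w))) → ((w → (¬(w ∨ (¬z)))) ∧ w)))).
Before the if: (hit → ((w → (¬(w ∨ (¬z)))) ∧ ((¬w) → (¬hit)))) ∧ ((¬hit) → (((w → c) → (((z ∨ (¬w)) → ((w → (¬(w ∨ (¬z)))) ∧ ((¬w) → (¬hit)))) ∧ ((¬(z ∨ (¬w))) → ((w → (¬(w ∨ (¬z)))) ∧ w)))) ∧ ((¬(w → c)) → (z ∧ ((z ∨ (¬w)) → ((w → (¬(w ∨ (¬z)))) ∧ ((¬w) → (¬hit)))) ∧ ((¬(z ∨ (¬w))) → ((w → (¬(w ∨ (¬z)))) ∧ w))))))
Answer: WP = (hit → ((w → (¬(w ∨ (¬z)))) ∧ ((¬w) → (¬hit)))) ∧ ((¬hit) → (((w → c) → (((z ∨ (¬w)) → ((w → (¬(w ∨ (¬z)))) ∧ ((¬w) → (¬hit)))) ∧ ((¬(z ∨ (¬w))) → ((w → (¬(w ∨ (¬z)))) ∧ w)))) ∧ ((¬(w → c)) → (z ∧ ((z ∨ (¬w)) → ((w → (¬(w ∨ (¬z)))) ∧ ((¬w) → (¬hit)))) ∧ ((¬(z ∨ (¬w))) → ((w → (¬(w ∨ (¬z)))) ∧ w))))))


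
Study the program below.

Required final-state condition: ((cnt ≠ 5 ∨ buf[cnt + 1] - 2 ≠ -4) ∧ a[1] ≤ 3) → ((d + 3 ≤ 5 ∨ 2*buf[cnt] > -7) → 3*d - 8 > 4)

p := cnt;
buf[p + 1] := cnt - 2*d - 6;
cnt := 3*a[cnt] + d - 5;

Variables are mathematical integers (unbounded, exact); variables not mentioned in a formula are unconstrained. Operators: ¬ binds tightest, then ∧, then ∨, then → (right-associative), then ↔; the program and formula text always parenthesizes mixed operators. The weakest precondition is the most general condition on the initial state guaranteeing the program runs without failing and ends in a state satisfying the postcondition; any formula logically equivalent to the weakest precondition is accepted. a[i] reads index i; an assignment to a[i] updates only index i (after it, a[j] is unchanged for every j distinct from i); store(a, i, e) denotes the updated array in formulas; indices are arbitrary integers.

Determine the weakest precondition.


Working backward. After the program, the postcondition ((cnt ≠ 5 ∨ buf[cnt + 1] - 2 ≠ -4) ∧ a[1] ≤ 3) → ((d + 3 ≤ 5 ∨ 2*buf[cnt] > -7) → 3*d - 8 > 4) must hold; in canonical form it is ((cnt ≠ 5 ∨ buf[cnt + 1] ≠ -2) ∧ a[1] ≤ 3) → ((d ≤ 2 ∨ 2*buf[cnt] > -7) → 3*d > 12).
Before cnt := 3*a[cnt] + d - 5: ((3*a[cnt] + d ≠ 10 ∨ buf[3*a[cnt] + d - 4] ≠ -2) ∧ a[1] ≤ 3) → ((d ≤ 2 ∨ 2*buf[3*a[cnt] + d - 5] > -7) → 3*d > 12)
Before buf[p + 1] := cnt - 2*d - 6: ((3*a[cnt] + d ≠ 10 ∨ store(buf, p + 1, cnt - 2*d - 6)[3*a[cnt] + d - 4] ≠ -2) ∧ a[1] ≤ 3) → ((d ≤ 2 ∨ 2*store(buf, p + 1, cnt - 2*d - 6)[3*a[cnt] + d - 5] > -7) → 3*d > 12)
Before p := cnt: ((3*a[cnt] + d ≠ 10 ∨ store(buf, cnt + 1, cnt - 2*d - 6)[3*a[cnt] + d - 4] ≠ -2) ∧ a[1] ≤ 3) → ((d ≤ 2 ∨ 2*store(buf, cnt + 1, cnt - 2*d - 6)[3*a[cnt] + d - 5] > -7) → 3*d > 12)
Answer: WP = ((3*a[cnt] + d ≠ 10 ∨ store(buf, cnt + 1, cnt - 2*d - 6)[3*a[cnt] + d - 4] ≠ -2) ∧ a[1] ≤ 3) → ((d ≤ 2 ∨ 2*store(buf, cnt + 1, cnt - 2*d - 6)[3*a[cnt] + d - 5] > -7) → 3*d > 12)


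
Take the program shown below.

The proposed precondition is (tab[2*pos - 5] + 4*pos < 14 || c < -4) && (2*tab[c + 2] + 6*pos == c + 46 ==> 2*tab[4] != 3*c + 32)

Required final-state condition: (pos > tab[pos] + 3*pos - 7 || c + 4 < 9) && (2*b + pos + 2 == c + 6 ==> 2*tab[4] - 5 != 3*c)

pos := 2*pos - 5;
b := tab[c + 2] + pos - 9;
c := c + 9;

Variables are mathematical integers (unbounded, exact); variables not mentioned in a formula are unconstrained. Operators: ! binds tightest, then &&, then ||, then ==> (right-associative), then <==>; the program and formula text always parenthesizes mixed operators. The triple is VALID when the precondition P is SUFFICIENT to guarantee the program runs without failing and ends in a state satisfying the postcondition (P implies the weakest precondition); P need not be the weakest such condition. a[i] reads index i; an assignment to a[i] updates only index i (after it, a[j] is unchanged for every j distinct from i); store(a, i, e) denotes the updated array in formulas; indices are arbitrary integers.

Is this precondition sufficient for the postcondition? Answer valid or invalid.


Working backward. After the program, the postcondition (pos > tab[pos] + 3*pos - 7 || c + 4 < 9) && (2*b + pos + 2 == c + 6 ==> 2*tab[4] - 5 != 3*c) must hold; in canonical form it is (tab[pos] + 2*pos < 7 || c < 5) && (2*b + pos == c + 4 ==> 2*tab[4] != 3*c + 5).
Before c := c + 9: (tab[pos] + 2*pos < 7 || c < -4) && (2*b + pos == c + 13 ==> 2*tab[4] != 3*c + 32)
Before b := tab[c + 2] + pos - 9: (tab[pos] + 2*pos < 7 || c < -4) && (2*tab[c + 2] + 3*pos == c + 31 ==> 2*tab[4] != 3*c + 32)
Before pos := 2*pos - 5: (tab[2*pos - 5] + 4*pos < 17 || c < -4) && (2*tab[c + 2] + 6*pos == c + 46 ==> 2*tab[4] != 3*c + 32)
The weakest precondition is (tab[2*pos - 5] + 4*pos < 17 || c < -4) && (2*tab[c + 2] + 6*pos == c + 46 ==> 2*tab[4] != 3*c + 32).
Check whether (tab[2*pos - 5] + 4*pos < 14 || c < -4) && (2*tab[c + 2] + 6*pos == c + 46 ==> 2*tab[4] != 3*c + 32) implies it.
Every state satisfying the precondition satisfies the weakest precondition: the implication holds.
Answer: valid


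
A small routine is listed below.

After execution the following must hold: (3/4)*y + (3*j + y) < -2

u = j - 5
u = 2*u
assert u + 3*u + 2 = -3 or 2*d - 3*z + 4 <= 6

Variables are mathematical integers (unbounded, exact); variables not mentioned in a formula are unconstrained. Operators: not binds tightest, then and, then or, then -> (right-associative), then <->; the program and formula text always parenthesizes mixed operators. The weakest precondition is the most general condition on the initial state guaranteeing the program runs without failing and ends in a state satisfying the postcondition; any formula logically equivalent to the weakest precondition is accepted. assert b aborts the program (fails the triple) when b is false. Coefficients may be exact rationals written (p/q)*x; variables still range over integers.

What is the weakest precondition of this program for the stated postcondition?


Working backward. After the program, the postcondition (3/4)*y + (3*j + y) < -2 must hold; in canonical form it is 3*j + (7/4)*y < -2.
Before assert u + 3*u + 2 = -3 or 2*d - 3*z + 4 <= 6: (4*u = -5 or 2*d <= 3*z + 2) and 3*j + (7/4)*y < -2
Before u := 2*u: (8*u = -5 or 2*d <= 3*z + 2) and 3*j + (7/4)*y < -2
Before u := j - 5: (8*j = 35 or 2*d <= 3*z + 2) and 3*j + (7/4)*y < -2
Answer: WP = (8*j = 35 or 2*d <= 3*z + 2) and 3*j + (7/4)*y < -2


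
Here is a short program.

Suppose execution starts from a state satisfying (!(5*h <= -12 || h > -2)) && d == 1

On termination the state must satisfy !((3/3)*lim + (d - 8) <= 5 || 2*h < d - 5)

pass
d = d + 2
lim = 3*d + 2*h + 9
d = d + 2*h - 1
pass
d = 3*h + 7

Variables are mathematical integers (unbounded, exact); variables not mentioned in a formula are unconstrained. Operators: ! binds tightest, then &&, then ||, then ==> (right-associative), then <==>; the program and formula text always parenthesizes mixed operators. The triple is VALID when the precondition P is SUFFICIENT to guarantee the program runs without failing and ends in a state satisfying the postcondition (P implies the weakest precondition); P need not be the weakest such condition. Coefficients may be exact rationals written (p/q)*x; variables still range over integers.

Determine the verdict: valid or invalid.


Working backward. After the program, the postcondition !((3/3)*lim + (d - 8) <= 5 || 2*h < d - 5) must hold; in canonical form it is !(d + lim <= 13 || 2*h < d - 5).
Before d := 3*h + 7: !(3*h + lim <= 6 || h > -2)
Before skip: !(3*h + lim <= 6 || h > -2)
Before d := d + 2*h - 1: !(3*h + lim <= 6 || h > -2)
Before lim := 3*d + 2*h + 9: !(3*d + 5*h <= -3 || h > -2)
Before d := d + 2: !(3*d + 5*h <= -9 || h > -2)
Before skip: !(3*d + 5*h <= -9 || h > -2)
The weakest precondition is !(3*d + 5*h <= -9 || h > -2).
Check whether (!(5*h <= -12 || h > -2)) && d == 1 implies it.
Every state satisfying the precondition satisfies the weakest precondition: the implication holds.
Answer: valid


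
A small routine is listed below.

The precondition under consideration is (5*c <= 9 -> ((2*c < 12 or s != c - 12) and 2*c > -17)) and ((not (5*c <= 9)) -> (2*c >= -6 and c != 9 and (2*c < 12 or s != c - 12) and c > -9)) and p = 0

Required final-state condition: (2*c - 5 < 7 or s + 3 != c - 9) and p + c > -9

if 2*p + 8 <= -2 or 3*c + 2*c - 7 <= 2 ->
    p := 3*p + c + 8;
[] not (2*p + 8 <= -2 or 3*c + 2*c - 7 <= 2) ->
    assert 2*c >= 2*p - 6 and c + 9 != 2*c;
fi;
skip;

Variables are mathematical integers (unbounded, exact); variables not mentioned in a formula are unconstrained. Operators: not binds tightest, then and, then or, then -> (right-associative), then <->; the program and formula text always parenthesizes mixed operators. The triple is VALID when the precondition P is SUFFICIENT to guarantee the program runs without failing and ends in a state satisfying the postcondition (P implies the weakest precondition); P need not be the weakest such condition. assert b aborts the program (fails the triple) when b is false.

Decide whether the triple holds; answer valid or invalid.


Working backward. After the program, the postcondition (2*c - 5 < 7 or s + 3 != c - 9) and p + c > -9 must hold; in canonical form it is (2*c < 12 or s != c - 12) and c + p > -9.
Before skip: (2*c < 12 or s != c - 12) and c + p > -9
Then branch requires (2*c < 12 or s != c - 12) and 2*c + 3*p > -17; else branch requires 2*c >= 2*p - 6 and c != 9 and (2*c < 12 or s != c - 12) and c + p > -9.
Before the if: ((2*p <= -10 or 5*c <= 9) -> ((2*c < 12 or s != c - 12) and 2*c + 3*p > -17)) and ((not (2*p <= -10 or 5*c <= 9)) -> (2*c >= 2*p - 6 and c != 9 and (2*c < 12 or s != c - 12) and c + p > -9))
The weakest precondition is ((2*p <= -10 or 5*c <= 9) -> ((2*c < 12 or s != c - 12) and 2*c + 3*p > -17)) and ((not (2*p <= -10 or 5*c <= 9)) -> (2*c >= 2*p - 6 and c != 9 and (2*c < 12 or s != c - 12) and c + p > -9)).
Check whether (5*c <= 9 -> ((2*c < 12 or s != c - 12) and 2*c > -17)) and ((not (5*c <= 9)) -> (2*c >= -6 and c != 9 and (2*c < 12 or s != c - 12) and c > -9)) and p = 0 implies it.
Every state satisfying the precondition satisfies the weakest precondition: the implication holds.
Answer: valid


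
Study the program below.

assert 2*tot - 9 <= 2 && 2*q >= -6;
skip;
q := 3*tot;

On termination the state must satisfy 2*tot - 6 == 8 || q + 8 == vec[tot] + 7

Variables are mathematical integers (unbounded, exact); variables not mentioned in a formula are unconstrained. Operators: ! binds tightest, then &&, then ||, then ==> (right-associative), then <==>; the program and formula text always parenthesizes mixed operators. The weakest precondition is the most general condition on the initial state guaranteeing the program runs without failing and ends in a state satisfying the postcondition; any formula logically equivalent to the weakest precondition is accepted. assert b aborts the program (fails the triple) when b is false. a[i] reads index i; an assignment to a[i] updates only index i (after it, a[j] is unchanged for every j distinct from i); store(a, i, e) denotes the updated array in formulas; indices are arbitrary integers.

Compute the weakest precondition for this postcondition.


Working backward. After the program, the postcondition 2*tot - 6 == 8 || q + 8 == vec[tot] + 7 must hold; in canonical form it is 2*tot == 14 || q == vec[tot] - 1.
Before q := 3*tot: 2*tot == 14 || 3*tot == vec[tot] - 1
Before skip: 2*tot == 14 || 3*tot == vec[tot] - 1
Before assert 2*tot - 9 <= 2 && 2*q >= -6: 2*tot <= 11 && 2*q >= -6 && (2*tot == 14 || 3*tot == vec[tot] - 1)
Answer: WP = 2*tot <= 11 && 2*q >= -6 && (2*tot == 14 || 3*tot == vec[tot] - 1)


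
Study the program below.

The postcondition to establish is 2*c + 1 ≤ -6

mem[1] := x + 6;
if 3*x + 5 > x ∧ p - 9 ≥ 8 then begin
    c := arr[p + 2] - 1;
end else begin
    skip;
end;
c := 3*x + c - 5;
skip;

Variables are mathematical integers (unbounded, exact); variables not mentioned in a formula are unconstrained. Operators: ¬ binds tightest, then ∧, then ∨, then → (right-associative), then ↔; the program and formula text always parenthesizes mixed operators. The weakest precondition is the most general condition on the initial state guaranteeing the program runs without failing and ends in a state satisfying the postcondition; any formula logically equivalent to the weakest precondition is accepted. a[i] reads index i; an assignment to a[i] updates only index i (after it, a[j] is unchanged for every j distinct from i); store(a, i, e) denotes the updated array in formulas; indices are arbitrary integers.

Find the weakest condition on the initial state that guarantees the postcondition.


Working backward. After the program, the postcondition 2*c + 1 ≤ -6 must hold; in canonical form it is 2*c ≤ -7.
Before skip: 2*c ≤ -7
Before c := 3*x + c - 5: 2*c + 6*x ≤ 3
Then branch requires 2*arr[p + 2] + 6*x ≤ 5; else branch requires 2*c + 6*x ≤ 3.
Before the if: ((2*x > -5 ∧ p ≥ 17) → 2*arr[p + 2] + 6*x ≤ 5) ∧ ((¬(2*x > -5 ∧ p ≥ 17)) → 2*c + 6*x ≤ 3)
Before mem[1] := x + 6: ((2*x > -5 ∧ p ≥ 17) → 2*arr[p + 2] + 6*x ≤ 5) ∧ ((¬(2*x > -5 ∧ p ≥ 17)) → 2*c + 6*x ≤ 3)
Answer: WP = ((2*x > -5 ∧ p ≥ 17) → 2*arr[p + 2] + 6*x ≤ 5) ∧ ((¬(2*x > -5 ∧ p ≥ 17)) → 2*c + 6*x ≤ 3)


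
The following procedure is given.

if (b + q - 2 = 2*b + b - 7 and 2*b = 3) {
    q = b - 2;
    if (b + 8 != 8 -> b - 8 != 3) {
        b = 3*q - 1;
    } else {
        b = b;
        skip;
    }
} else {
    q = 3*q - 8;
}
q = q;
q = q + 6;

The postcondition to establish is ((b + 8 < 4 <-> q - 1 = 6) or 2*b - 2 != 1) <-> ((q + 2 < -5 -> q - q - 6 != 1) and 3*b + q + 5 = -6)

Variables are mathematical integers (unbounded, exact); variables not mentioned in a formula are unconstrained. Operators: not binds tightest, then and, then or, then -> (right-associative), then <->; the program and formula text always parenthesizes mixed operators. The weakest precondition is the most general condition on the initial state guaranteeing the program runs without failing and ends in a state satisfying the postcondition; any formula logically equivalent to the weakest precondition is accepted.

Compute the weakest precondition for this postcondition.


Working backward. After the program, the postcondition ((b + 8 < 4 <-> q - 1 = 6) or 2*b - 2 != 1) <-> ((q + 2 < -5 -> q - q - 6 != 1) and 3*b + q + 5 = -6) must hold; in canonical form it is ((b < -4 <-> q = 7) or 2*b != 3) <-> 3*b + q = -11.
Before q := q + 6: ((b < -4 <-> q = 1) or 2*b != 3) <-> 3*b + q = -17
Before q := q: ((b < -4 <-> q = 1) or 2*b != 3) <-> 3*b + q = -17
Then branch requires ((b != 0 -> b != 11) -> (((3*b < 3 <-> b = 3) or 6*b != 17) <-> 10*b = 6)) and ((not (b != 0 -> b != 11)) -> (((b < -4 <-> b = 3) or 2*b != 3) <-> 4*b = -15)); else branch requires ((b < -4 <-> 3*q = 9) or 2*b != 3) <-> 3*b + 3*q = -9.
Before the if: ((q = 2*b - 5 and 2*b = 3) -> (((b != 0 -> b != 11) -> (((3*b < 3 <-> b = 3) or 6*b != 17) <-> 10*b = 6)) and ((not (b != 0 -> b != 11)) -> (((b < -4 <-> b = 3) or 2*b != 3) <-> 4*b = -15)))) and ((not (q = 2*b - 5 and 2*b = 3)) -> (((b < -4 <-> 3*q = 9) or 2*b != 3) <-> 3*b + 3*q = -9))
Answer: WP = ((q = 2*b - 5 and 2*b = 3) -> (((b != 0 -> b != 11) -> (((3*b < 3 <-> b = 3) or 6*b != 17) <-> 10*b = 6)) and ((not (b != 0 -> b != 11)) -> (((b < -4 <-> b = 3) or 2*b != 3) <-> 4*b = -15)))) and ((not (q = 2*b - 5 and 2*b = 3)) -> (((b < -4 <-> 3*q = 9) or 2*b != 3) <-> 3*b + 3*q = -9))


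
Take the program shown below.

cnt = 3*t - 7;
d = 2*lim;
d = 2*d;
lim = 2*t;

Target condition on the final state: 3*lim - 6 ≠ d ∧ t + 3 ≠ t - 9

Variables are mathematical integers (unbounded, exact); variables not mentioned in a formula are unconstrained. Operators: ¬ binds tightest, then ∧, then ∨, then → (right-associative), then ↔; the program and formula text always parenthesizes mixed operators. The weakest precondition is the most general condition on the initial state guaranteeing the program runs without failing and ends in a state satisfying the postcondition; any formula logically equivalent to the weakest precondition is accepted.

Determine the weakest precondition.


Working backward. After the program, the postcondition 3*lim - 6 ≠ d ∧ t + 3 ≠ t - 9 must hold; in canonical form it is 3*lim ≠ d + 6.
Before lim := 2*t: 6*t ≠ d + 6
Before d := 2*d: 6*t ≠ 2*d + 6
Before d := 2*lim: 6*t ≠ 4*lim + 6
Before cnt := 3*t - 7: 6*t ≠ 4*lim + 6
Answer: WP = 6*t ≠ 4*lim + 6


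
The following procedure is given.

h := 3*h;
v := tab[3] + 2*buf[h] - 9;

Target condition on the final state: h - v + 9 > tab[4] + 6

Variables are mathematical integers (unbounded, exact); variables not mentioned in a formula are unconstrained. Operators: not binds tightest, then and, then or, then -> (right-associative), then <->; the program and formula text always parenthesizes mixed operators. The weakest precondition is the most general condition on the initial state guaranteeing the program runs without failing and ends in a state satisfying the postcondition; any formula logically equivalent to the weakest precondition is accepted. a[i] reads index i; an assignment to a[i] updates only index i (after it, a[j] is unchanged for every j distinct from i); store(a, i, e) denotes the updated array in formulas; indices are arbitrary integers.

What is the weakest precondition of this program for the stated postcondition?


Working backward. After the program, the postcondition h - v + 9 > tab[4] + 6 must hold; in canonical form it is h > tab[4] + v - 3.
Before v := tab[3] + 2*buf[h] - 9: h > 2*buf[h] + tab[3] + tab[4] - 12
Before h := 3*h: 3*h > 2*buf[3*h] + tab[3] + tab[4] - 12
Answer: WP = 3*h > 2*buf[3*h] + tab[3] + tab[4] - 12


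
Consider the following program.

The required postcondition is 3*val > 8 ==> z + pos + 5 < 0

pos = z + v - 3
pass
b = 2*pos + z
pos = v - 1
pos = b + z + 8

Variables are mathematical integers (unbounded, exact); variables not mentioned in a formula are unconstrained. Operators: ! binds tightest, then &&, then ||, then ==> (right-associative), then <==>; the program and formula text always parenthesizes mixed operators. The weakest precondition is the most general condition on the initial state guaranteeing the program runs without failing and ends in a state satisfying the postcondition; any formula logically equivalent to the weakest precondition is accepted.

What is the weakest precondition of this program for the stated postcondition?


Working backward. After the program, the postcondition 3*val > 8 ==> z + pos + 5 < 0 must hold; in canonical form it is 3*val > 8 ==> pos + z < -5.
Before pos := b + z + 8: 3*val > 8 ==> b + 2*z < -13
Before pos := v - 1: 3*val > 8 ==> b + 2*z < -13
Before b := 2*pos + z: 3*val > 8 ==> 2*pos + 3*z < -13
Before skip: 3*val > 8 ==> 2*pos + 3*z < -13
Before pos := z + v - 3: 3*val > 8 ==> 2*v + 5*z < -7
Answer: WP = 3*val > 8 ==> 2*v + 5*z < -7


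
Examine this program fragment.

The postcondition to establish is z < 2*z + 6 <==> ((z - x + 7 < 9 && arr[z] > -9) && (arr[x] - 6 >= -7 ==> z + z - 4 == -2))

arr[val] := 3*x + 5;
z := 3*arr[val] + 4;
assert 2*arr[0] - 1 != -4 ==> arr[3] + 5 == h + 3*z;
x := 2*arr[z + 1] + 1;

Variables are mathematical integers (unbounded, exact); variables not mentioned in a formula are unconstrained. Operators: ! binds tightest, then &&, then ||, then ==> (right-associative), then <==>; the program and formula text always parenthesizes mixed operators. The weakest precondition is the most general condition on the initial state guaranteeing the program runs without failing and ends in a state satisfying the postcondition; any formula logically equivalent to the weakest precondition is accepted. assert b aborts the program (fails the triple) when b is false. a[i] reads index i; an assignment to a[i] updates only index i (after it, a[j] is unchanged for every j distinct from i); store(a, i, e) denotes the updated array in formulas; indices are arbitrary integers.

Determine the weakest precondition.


Working backward. After the program, the postcondition z < 2*z + 6 <==> ((z - x + 7 < 9 && arr[z] > -9) && (arr[x] - 6 >= -7 ==> z + z - 4 == -2)) must hold; in canonical form it is z > -6 <==> (z < x + 2 && arr[z] > -9 && (arr[x] >= -1 ==> 2*z == 2)).
Before x := 2*arr[z + 1] + 1: z > -6 <==> (z < 2*arr[z + 1] + 3 && arr[z] > -9 && (arr[2*arr[z + 1] + 1] >= -1 ==> 2*z == 2))
Before assert 2*arr[0] - 1 != -4 ==> arr[3] + 5 == h + 3*z: (2*arr[0] != -3 ==> arr[3] == h + 3*z - 5) && (z > -6 <==> (z < 2*arr[z + 1] + 3 && arr[z] > -9 && (arr[2*arr[z + 1] + 1] >= -1 ==> 2*z == 2)))
Before z := 3*arr[val] + 4: (2*arr[0] != -3 ==> arr[3] == 9*arr[val] + h + 7) && (3*arr[val] > -10 <==> (3*arr[val] < 2*arr[3*arr[val] + 5] - 1 && arr[3*arr[val] + 4] > -9 && (arr[2*arr[3*arr[val] + 5] + 1] >= -1 ==> 6*arr[val] == -6)))
Before arr[val] := 3*x + 5: (2*store(arr, val, 3*x + 5)[0] != -3 ==> store(arr, val, 3*x + 5)[3] == 9*store(arr, val, 3*x + 5)[val] + h + 7) && (3*store(arr, val, 3*x + 5)[val] > -10 <==> (3*store(arr, val, 3*x + 5)[val] < 2*store(arr, val, 3*x + 5)[3*store(arr, val, 3*x + 5)[val] + 5] - 1 && store(arr, val, 3*x + 5)[3*store(arr, val, 3*x + 5)[val] + 4] > -9 && (store(arr, val, 3*x + 5)[2*store(arr, val, 3*x + 5)[3*store(arr, val, 3*x + 5)[val] + 5] + 1] >= -1 ==> 6*store(arr, val, 3*x + 5)[val] == -6)))
Answer: WP = (2*store(arr, val, 3*x + 5)[0] != -3 ==> store(arr, val, 3*x + 5)[3] == 9*store(arr, val, 3*x + 5)[val] + h + 7) && (3*store(arr, val, 3*x + 5)[val] > -10 <==> (3*store(arr, val, 3*x + 5)[val] < 2*store(arr, val, 3*x + 5)[3*store(arr, val, 3*x + 5)[val] + 5] - 1 && store(arr, val, 3*x + 5)[3*store(arr, val, 3*x + 5)[val] + 4] > -9 && (store(arr, val, 3*x + 5)[2*store(arr, val, 3*x + 5)[3*store(arr, val, 3*x + 5)[val] + 5] + 1] >= -1 ==> 6*store(arr, val, 3*x + 5)[val] == -6)))


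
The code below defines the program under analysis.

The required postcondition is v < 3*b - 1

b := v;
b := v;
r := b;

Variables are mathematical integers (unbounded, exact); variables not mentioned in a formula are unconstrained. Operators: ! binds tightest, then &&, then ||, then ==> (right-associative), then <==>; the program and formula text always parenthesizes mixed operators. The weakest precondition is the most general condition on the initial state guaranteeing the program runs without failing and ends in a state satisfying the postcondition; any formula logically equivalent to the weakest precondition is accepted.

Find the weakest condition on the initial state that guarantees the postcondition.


Working backward. After the program, v < 3*b - 1 must hold.
Before r := b: v < 3*b - 1
Before b := v: 2*v > 1
Before b := v: 2*v > 1
Answer: WP = 2*v > 1


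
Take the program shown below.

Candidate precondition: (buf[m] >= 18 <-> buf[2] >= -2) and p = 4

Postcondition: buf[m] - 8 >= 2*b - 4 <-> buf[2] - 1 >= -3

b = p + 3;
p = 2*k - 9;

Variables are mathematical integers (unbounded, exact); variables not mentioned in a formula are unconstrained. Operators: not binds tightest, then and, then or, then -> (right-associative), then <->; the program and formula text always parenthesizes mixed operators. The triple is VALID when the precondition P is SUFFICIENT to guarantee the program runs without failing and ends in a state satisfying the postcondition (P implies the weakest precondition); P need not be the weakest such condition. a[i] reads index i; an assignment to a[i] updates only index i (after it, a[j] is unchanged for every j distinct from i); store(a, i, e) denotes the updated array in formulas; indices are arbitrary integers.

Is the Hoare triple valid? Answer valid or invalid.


Working backward. After the program, the postcondition buf[m] - 8 >= 2*b - 4 <-> buf[2] - 1 >= -3 must hold; in canonical form it is buf[m] >= 2*b + 4 <-> buf[2] >= -2.
Before p := 2*k - 9: buf[m] >= 2*b + 4 <-> buf[2] >= -2
Before b := p + 3: buf[m] >= 2*p + 10 <-> buf[2] >= -2
The weakest precondition is buf[m] >= 2*p + 10 <-> buf[2] >= -2.
Check whether (buf[m] >= 18 <-> buf[2] >= -2) and p = 4 implies it.
Every state satisfying the precondition satisfies the weakest precondition: the implication holds.
Answer: valid


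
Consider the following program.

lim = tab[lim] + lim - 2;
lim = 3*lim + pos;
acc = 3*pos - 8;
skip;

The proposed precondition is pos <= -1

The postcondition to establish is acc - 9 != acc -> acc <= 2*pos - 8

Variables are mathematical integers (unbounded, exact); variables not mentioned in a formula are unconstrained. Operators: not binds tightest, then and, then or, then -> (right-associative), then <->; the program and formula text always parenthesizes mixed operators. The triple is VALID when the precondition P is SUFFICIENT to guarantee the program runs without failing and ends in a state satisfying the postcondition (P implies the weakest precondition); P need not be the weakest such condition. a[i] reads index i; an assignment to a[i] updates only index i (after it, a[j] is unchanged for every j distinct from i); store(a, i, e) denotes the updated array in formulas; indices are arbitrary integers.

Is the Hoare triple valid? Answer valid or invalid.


Working backward. After the program, the postcondition acc - 9 != acc -> acc <= 2*pos - 8 must hold; in canonical form it is acc <= 2*pos - 8.
Before skip: acc <= 2*pos - 8
Before acc := 3*pos - 8: pos <= 0
Before lim := 3*lim + pos: pos <= 0
Before lim := tab[lim] + lim - 2: pos <= 0
The weakest precondition is pos <= 0.
Check whether pos <= -1 implies it.
Every state satisfying the precondition satisfies the weakest precondition: the implication holds.
Answer: valid


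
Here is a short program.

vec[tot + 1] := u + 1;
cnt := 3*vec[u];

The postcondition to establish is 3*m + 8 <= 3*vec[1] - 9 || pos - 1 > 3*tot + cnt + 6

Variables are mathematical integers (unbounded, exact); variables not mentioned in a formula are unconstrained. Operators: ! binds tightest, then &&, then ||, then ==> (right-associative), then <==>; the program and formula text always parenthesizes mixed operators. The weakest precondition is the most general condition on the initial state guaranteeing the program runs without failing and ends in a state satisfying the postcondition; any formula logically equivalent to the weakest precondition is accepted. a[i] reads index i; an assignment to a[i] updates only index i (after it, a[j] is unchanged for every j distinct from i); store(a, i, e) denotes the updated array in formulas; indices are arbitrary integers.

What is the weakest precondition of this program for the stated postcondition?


Working backward. After the program, the postcondition 3*m + 8 <= 3*vec[1] - 9 || pos - 1 > 3*tot + cnt + 6 must hold; in canonical form it is 3*m <= 3*vec[1] - 17 || pos > cnt + 3*tot + 7.
Before cnt := 3*vec[u]: 3*m <= 3*vec[1] - 17 || pos > 3*vec[u] + 3*tot + 7
Before vec[tot + 1] := u + 1: 3*m <= 3*store(vec, tot + 1, u + 1)[1] - 17 || pos > 3*store(vec, tot + 1, u + 1)[u] + 3*tot + 7
Answer: WP = 3*m <= 3*store(vec, tot + 1, u + 1)[1] - 17 || pos > 3*store(vec, tot + 1, u + 1)[u] + 3*tot + 7


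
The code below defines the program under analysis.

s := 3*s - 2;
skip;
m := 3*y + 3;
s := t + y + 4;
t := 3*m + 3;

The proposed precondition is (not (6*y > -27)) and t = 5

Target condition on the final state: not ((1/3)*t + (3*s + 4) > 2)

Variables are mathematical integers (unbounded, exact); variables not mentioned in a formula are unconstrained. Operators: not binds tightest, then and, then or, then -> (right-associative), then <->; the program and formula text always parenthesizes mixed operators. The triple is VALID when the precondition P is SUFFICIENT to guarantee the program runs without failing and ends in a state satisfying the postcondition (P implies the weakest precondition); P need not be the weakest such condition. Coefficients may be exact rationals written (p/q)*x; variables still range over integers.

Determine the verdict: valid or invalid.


Working backward. After the program, the postcondition not ((1/3)*t + (3*s + 4) > 2) must hold; in canonical form it is not (3*s + (1/3)*t > -2).
Before t := 3*m + 3: not (m + 3*s > -3)
Before s := t + y + 4: not (m + 3*t + 3*y > -15)
Before m := 3*y + 3: not (3*t + 6*y > -18)
Before skip: not (3*t + 6*y > -18)
Before s := 3*s - 2: not (3*t + 6*y > -18)
The weakest precondition is not (3*t + 6*y > -18).
Check whether (not (6*y > -27)) and t = 5 implies it.
Countermodel: at the initial state t = 5, y = -5, the precondition holds but the weakest precondition fails.
Answer: invalid
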